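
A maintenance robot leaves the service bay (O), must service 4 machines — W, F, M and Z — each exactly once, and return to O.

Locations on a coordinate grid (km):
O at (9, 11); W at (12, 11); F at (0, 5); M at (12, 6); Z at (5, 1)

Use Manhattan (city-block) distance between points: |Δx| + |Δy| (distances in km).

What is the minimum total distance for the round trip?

44 km — the shortest possible round trip.

There are 12 distinct closed tours to check (reversals are equivalent).
O - W - F - M - Z - O: 3+18+13+12+14 = 60
O - W - F - Z - M - O: 3+18+9+12+8 = 50
O - W - M - F - Z - O: 3+5+13+9+14 = 44
O - W - M - Z - F - O: 3+5+12+9+15 = 44
O - W - Z - F - M - O: 3+17+9+13+8 = 50
O - W - Z - M - F - O: 3+17+12+13+15 = 60
O - F - W - M - Z - O: 15+18+5+12+14 = 64
O - F - W - Z - M - O: 15+18+17+12+8 = 70
O - F - M - W - Z - O: 15+13+5+17+14 = 64
O - F - Z - W - M - O: 15+9+17+5+8 = 54
O - M - W - F - Z - O: 8+5+18+9+14 = 54
O - M - F - W - Z - O: 8+13+18+17+14 = 70
The minimum is 44.
One optimal route: O → W → M → F → Z → O (or its reverse).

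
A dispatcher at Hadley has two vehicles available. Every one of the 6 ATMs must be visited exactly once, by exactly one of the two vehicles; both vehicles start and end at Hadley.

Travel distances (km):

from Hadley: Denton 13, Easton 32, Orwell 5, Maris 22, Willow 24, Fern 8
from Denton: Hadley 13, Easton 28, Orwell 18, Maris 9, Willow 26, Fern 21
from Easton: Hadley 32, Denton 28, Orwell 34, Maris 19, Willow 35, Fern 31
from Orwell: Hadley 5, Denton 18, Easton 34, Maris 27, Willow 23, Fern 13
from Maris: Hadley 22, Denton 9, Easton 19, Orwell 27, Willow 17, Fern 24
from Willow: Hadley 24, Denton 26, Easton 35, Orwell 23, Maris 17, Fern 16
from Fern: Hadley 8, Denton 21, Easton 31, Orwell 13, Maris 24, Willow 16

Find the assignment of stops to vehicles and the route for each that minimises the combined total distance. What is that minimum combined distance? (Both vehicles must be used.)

Try each way of splitting the stops between the two vehicles (each non-empty) and, for each split, find the best tour for each vehicle:
  {Denton} + {Easton, Orwell, Maris, Willow, Fern}: 26 + 99 = 125
  {Easton} + {Denton, Orwell, Maris, Willow, Fern}: 64 + 73 = 137
  {Denton, Easton} + {Orwell, Maris, Willow, Fern}: 73 + 73 = 146
  {Orwell} + {Denton, Easton, Maris, Willow, Fern}: 10 + 100 = 110
  {Denton, Orwell} + {Easton, Maris, Willow, Fern}: 36 + 92 = 128
  {Easton, Orwell} + {Denton, Maris, Willow, Fern}: 71 + 63 = 134
  … (31 splits in total)
Best: vehicle 1 Hadley → Orwell → Hadley = 10; vehicle 2 Hadley → Denton → Maris → Easton → Willow → Fern → Hadley = 100; combined 110.

Minimum combined distance: 110 km.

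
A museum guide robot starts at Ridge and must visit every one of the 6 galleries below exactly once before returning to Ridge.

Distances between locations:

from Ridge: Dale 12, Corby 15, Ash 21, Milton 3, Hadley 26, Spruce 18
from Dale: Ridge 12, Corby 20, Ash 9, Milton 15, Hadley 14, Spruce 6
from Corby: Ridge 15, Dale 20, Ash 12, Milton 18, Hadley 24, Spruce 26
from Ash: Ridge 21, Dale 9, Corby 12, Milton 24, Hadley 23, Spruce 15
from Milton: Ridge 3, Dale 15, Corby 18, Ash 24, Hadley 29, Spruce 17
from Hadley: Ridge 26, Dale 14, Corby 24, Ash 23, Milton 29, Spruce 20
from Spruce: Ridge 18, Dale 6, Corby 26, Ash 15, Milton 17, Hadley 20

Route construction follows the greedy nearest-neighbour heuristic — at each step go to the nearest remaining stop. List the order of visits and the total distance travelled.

101 along Ridge → Milton → Dale → Spruce → Ash → Corby → Hadley → Ridge.

At Ridge the remaining stops are Milton 3, Dale 12, Corby 15, Spruce 18, Ash 21, Hadley 26; go to Milton.
At Milton the remaining stops are Dale 15, Spruce 17, Corby 18, Ash 24, Hadley 29; go to Dale.
At Dale the remaining stops are Spruce 6, Ash 9, Hadley 14, Corby 20; go to Spruce.
At Spruce the remaining stops are Ash 15, Hadley 20, Corby 26; go to Ash.
At Ash the remaining stops are Corby 12, Hadley 23; go to Corby.
At Corby the remaining stops are Hadley 24; go to Hadley.
Return Hadley→Ridge: 26.
Total = 3 + 15 + 6 + 15 + 12 + 24 + 26 = 101.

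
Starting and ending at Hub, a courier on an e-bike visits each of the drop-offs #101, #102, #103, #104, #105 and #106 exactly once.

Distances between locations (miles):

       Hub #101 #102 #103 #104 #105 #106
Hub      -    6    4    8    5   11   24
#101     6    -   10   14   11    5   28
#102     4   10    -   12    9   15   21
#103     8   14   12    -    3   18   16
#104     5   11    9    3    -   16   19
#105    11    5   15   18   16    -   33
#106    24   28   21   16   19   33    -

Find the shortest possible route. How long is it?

Minimum total distance: 71 miles.

There are 360 distinct closed tours to check (reversals are equivalent).
Hub → #101 → #102 → #103 → #104 → #105 → #106 → Hub: 6+10+12+3+16+33+24 = 104
Hub → #101 → #102 → #103 → #104 → #106 → #105 → Hub: 6+10+12+3+19+33+11 = 94
Hub → #101 → #102 → #103 → #105 → #104 → #106 → Hub: 6+10+12+18+16+19+24 = 105
Hub → #101 → #102 → #103 → #105 → #106 → #104 → Hub: 6+10+12+18+33+19+5 = 103
Hub → #101 → #102 → #103 → #106 → #104 → #105 → Hub: 6+10+12+16+19+16+11 = 90
Hub → #101 → #102 → #103 → #106 → #105 → #104 → Hub: 6+10+12+16+33+16+5 = 98
Hub → #101 → #102 → #104 → #103 → #105 → #106 → Hub: 6+10+9+3+18+33+24 = 103
Hub → #101 → #102 → #104 → #103 → #106 → #105 → Hub: 6+10+9+3+16+33+11 = 88
… (352 more)
Hub → #101 → #105 → #102 → #106 → #103 → #104 → Hub: 6+5+15+21+16+3+5 = 71  ← best
The minimum is 71.
One optimal route: Hub → #101 → #105 → #102 → #106 → #103 → #104 → Hub (or its reverse).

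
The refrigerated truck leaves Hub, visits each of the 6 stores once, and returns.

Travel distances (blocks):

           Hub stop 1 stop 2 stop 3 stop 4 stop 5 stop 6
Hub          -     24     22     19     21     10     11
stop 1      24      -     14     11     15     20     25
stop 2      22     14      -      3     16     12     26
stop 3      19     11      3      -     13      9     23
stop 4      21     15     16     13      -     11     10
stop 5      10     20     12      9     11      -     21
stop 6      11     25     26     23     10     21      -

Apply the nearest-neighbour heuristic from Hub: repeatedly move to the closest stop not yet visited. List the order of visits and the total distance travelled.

From Hub: distances to unvisited — stop 5=10, stop 6=11, stop 3=19, stop 4=21, stop 2=22, stop 1=24. Nearest is stop 5 (10).
From stop 5: distances to unvisited — stop 3=9, stop 4=11, stop 2=12, stop 1=20, stop 6=21. Nearest is stop 3 (9).
From stop 3: distances to unvisited — stop 2=3, stop 1=11, stop 4=13, stop 6=23. Nearest is stop 2 (3).
From stop 2: distances to unvisited — stop 1=14, stop 4=16, stop 6=26. Nearest is stop 1 (14).
From stop 1: distances to unvisited — stop 4=15, stop 6=25. Nearest is stop 4 (15).
From stop 4: distances to unvisited — stop 6=10. Nearest is stop 6 (10).
Return stop 6→Hub: 11.
Total = 10 + 9 + 3 + 14 + 15 + 10 + 11 = 72.

Nearest-neighbour total = 72 blocks; route Hub → stop 5 → stop 3 → stop 2 → stop 1 → stop 4 → stop 6 → Hub.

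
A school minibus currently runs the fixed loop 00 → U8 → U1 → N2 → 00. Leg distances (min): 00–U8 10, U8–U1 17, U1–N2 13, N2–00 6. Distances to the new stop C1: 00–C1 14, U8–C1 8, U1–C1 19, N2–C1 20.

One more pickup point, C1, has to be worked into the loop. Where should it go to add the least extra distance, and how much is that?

+10 min — insert C1 between U8 and U1.

Insertion cost between consecutive stops i–j is d(i,C1) + d(C1,j) − d(i,j):
  between 00 and U8: 14 + 8 − 10 = 12
  between U8 and U1: 8 + 19 − 17 = 10
  between U1 and N2: 19 + 20 − 13 = 26
  between N2 and 00: 20 + 14 − 6 = 28
Cheapest insertion is between U8 and U1, adding 10.
New total = 46 + 10 = 56.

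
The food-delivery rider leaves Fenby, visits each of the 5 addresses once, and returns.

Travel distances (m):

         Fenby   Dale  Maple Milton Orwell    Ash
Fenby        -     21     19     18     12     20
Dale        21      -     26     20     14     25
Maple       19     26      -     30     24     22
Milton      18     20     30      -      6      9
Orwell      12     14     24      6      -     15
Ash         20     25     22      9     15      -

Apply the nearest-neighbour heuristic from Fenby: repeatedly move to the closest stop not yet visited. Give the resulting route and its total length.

96 m along Fenby → Orwell → Milton → Ash → Maple → Dale → Fenby.

Fenby → [Orwell:12 / Milton:18 / Maple:19 / Ash:20 / Dale:21] → Orwell (12)
Orwell → [Milton:6 / Dale:14 / Ash:15 / Maple:24] → Milton (6)
Milton → [Ash:9 / Dale:20 / Maple:30] → Ash (9)
Ash → [Maple:22 / Dale:25] → Maple (22)
Maple → [Dale:26] → Dale (26)
Return Dale→Fenby: 21.
Total = 12 + 6 + 9 + 22 + 26 + 21 = 96.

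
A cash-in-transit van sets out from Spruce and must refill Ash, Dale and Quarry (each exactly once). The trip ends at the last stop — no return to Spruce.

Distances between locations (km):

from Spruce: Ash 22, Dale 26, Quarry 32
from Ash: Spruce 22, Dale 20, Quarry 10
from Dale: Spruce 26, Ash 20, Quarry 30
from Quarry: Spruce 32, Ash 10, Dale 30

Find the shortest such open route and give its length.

There are 3! = 6 possible orderings.
Spruce→Ash→Dale→Quarry: 22+20+30 = 72
Spruce→Ash→Quarry→Dale: 22+10+30 = 62
Spruce→Dale→Ash→Quarry: 26+20+10 = 56
Spruce→Dale→Quarry→Ash: 26+30+10 = 66
Spruce→Quarry→Ash→Dale: 32+10+20 = 62
Spruce→Quarry→Dale→Ash: 32+30+20 = 82
The minimum is 56.
One shortest path: Spruce → Dale → Ash → Quarry.

Minimum one-way distance = 56 km.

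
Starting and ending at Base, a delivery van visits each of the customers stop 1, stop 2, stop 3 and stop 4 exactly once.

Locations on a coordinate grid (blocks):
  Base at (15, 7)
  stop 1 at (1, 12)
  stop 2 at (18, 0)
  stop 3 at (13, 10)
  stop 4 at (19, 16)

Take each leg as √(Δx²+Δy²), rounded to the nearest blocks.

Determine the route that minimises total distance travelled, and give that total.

Base-stop 1-stop 2-stop 3-stop 4-Base: 15+21+11+8+10 = 65
Base-stop 1-stop 2-stop 4-stop 3-Base: 15+21+16+8+4 = 64
Base-stop 1-stop 3-stop 2-stop 4-Base: 15+12+11+16+10 = 64
Base-stop 1-stop 3-stop 4-stop 2-Base: 15+12+8+16+8 = 59
Base-stop 1-stop 4-stop 2-stop 3-Base: 15+18+16+11+4 = 64
Base-stop 1-stop 4-stop 3-stop 2-Base: 15+18+8+11+8 = 60
Base-stop 2-stop 1-stop 3-stop 4-Base: 8+21+12+8+10 = 59
Base-stop 2-stop 1-stop 4-stop 3-Base: 8+21+18+8+4 = 59
Base-stop 2-stop 3-stop 1-stop 4-Base: 8+11+12+18+10 = 59
Base-stop 2-stop 4-stop 1-stop 3-Base: 8+16+18+12+4 = 58
Base-stop 3-stop 1-stop 2-stop 4-Base: 4+12+21+16+10 = 63
Base-stop 3-stop 2-stop 1-stop 4-Base: 4+11+21+18+10 = 64
The minimum is 58.
One optimal route: Base → stop 2 → stop 4 → stop 1 → stop 3 → Base (or its reverse).

Minimum total distance: 58 blocks.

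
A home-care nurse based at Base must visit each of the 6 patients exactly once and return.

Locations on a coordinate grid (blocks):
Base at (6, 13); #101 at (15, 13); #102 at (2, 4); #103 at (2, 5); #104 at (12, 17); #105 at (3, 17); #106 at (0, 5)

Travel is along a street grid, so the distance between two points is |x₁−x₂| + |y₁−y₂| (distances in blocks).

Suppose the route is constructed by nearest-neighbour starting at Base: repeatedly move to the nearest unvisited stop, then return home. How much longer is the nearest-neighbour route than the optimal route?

Excess over optimum: 6 blocks.

From Base: #105=7, #101=9, #104=10, #103=12, #102=13, #106=14 → choose #105 (7).
From #105: #104=9, #103=13, #102=14, #106=15, #101=16 → choose #104 (9).
From #104: #101=7, #103=22, #102=23, #106=24 → choose #101 (7).
From #101: #103=21, #102=22, #106=23 → choose #103 (21).
From #103: #102=1, #106=2 → choose #102 (1).
From #102: #106=3 → choose #106 (3).
NN route Base → #105 → #104 → #101 → #103 → #102 → #106 → Base costs 62.
Optimal: Base → #101 → #104 → #105 → #102 → #103 → #106 → Base costs 56 (by enumerating all 360 distinct tours).
Excess = 62 − 56 = 6.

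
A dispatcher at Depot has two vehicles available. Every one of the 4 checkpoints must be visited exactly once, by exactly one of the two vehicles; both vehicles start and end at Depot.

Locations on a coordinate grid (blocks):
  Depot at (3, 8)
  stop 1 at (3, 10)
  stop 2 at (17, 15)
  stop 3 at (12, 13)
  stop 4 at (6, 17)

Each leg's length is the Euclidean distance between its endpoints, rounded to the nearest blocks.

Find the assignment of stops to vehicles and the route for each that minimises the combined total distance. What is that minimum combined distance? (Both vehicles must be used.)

Check every non-empty split of the stops between the two vehicles; for each half take its own optimal tour:
  {stop 1} + {stop 2, stop 3, stop 4}: 4 + 35 = 39
  {stop 2} + {stop 1, stop 3, stop 4}: 32 + 27 = 59
  {stop 1, stop 2} + {stop 3, stop 4}: 33 + 26 = 59
  {stop 3} + {stop 1, stop 2, stop 4}: 20 + 37 = 57
  {stop 1, stop 3} + {stop 2, stop 4}: 21 + 36 = 57
  {stop 2, stop 3} + {stop 1, stop 4}: 31 + 19 = 50
  … (7 splits in total)
Best: vehicle 1 Depot → stop 1 → Depot = 4; vehicle 2 Depot → stop 3 → stop 2 → stop 4 → Depot = 35; combined 39.

39 blocks — the smallest possible combined total.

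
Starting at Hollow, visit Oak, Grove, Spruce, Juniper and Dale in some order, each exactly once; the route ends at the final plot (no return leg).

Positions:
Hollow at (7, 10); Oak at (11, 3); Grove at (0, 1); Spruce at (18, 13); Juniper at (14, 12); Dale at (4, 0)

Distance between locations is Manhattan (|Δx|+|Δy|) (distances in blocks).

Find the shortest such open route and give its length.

There are 5! = 120 possible orderings.
Hollow→Oak→Grove→Spruce→Juniper→Dale: 11+13+30+5+22 = 81
Hollow→Oak→Grove→Spruce→Dale→Juniper: 11+13+30+27+22 = 103
Hollow→Oak→Grove→Juniper→Spruce→Dale: 11+13+25+5+27 = 81
Hollow→Oak→Grove→Juniper→Dale→Spruce: 11+13+25+22+27 = 98
Hollow→Oak→Grove→Dale→Spruce→Juniper: 11+13+5+27+5 = 61
Hollow→Oak→Grove→Dale→Juniper→Spruce: 11+13+5+22+5 = 56
Hollow→Oak→Spruce→Grove→Juniper→Dale: 11+17+30+25+22 = 105
Hollow→Oak→Spruce→Grove→Dale→Juniper: 11+17+30+5+22 = 85
Hollow→Oak→Spruce→Juniper→Grove→Dale: 11+17+5+25+5 = 63
Hollow→Oak→Spruce→Juniper→Dale→Grove: 11+17+5+22+5 = 60
Hollow→Oak→Spruce→Dale→Grove→Juniper: 11+17+27+5+25 = 85
Hollow→Oak→Spruce→Dale→Juniper→Grove: 11+17+27+22+25 = 102
Hollow→Oak→Juniper→Grove→Spruce→Dale: 11+12+25+30+27 = 105
Hollow→Oak→Juniper→Grove→Dale→Spruce: 11+12+25+5+27 = 80
… (106 more)
Hollow→Spruce→Juniper→Oak→Dale→Grove: 14+5+12+10+5 = 46  ← best
The minimum is 46.
One shortest path: Hollow → Spruce → Juniper → Oak → Dale → Grove.

Shortest open route: 46 blocks.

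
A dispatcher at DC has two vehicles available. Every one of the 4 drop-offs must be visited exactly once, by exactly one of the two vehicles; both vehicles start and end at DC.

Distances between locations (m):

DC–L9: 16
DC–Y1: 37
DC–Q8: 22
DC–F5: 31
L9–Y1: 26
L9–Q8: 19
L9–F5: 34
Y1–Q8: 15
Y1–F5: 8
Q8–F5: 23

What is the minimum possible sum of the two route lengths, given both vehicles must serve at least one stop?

There are 2^3 − 1 = 7 ways to divide the 4 stops into two non-empty groups. For each, the best each vehicle can do is its own shortest tour through its group:
  {L9} + {Y1, Q8, F5}: 32 + 76 = 108
  {Y1} + {L9, Q8, F5}: 74 + 89 = 163
  {L9, Y1} + {Q8, F5}: 79 + 76 = 155
  {Q8} + {L9, Y1, F5}: 44 + 81 = 125
  {L9, Q8} + {Y1, F5}: 57 + 76 = 133
  {Y1, Q8} + {L9, F5}: 74 + 81 = 155
  … (7 splits in total)
Best: vehicle 1 DC → L9 → DC = 32; vehicle 2 DC → Q8 → Y1 → F5 → DC = 76; combined 108.

108 m — the smallest possible combined total.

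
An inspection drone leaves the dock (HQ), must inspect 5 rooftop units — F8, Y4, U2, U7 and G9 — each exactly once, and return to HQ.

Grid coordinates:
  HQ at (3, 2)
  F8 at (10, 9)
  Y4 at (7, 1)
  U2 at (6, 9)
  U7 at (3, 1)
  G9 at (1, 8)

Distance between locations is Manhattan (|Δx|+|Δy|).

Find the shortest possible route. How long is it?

Minimum total distance: 34.

There are 60 distinct closed tours to check (reversals are equivalent).
HQ → F8 → Y4 → U2 → U7 → G9 → HQ: 14+11+9+11+9+8 = 62
HQ → F8 → Y4 → U2 → G9 → U7 → HQ: 14+11+9+6+9+1 = 50
HQ → F8 → Y4 → U7 → U2 → G9 → HQ: 14+11+4+11+6+8 = 54
HQ → F8 → Y4 → U7 → G9 → U2 → HQ: 14+11+4+9+6+10 = 54
HQ → F8 → Y4 → G9 → U2 → U7 → HQ: 14+11+13+6+11+1 = 56
HQ → F8 → Y4 → G9 → U7 → U2 → HQ: 14+11+13+9+11+10 = 68
HQ → F8 → U2 → Y4 → U7 → G9 → HQ: 14+4+9+4+9+8 = 48
HQ → F8 → U2 → Y4 → G9 → U7 → HQ: 14+4+9+13+9+1 = 50
HQ → F8 → U2 → U7 → Y4 → G9 → HQ: 14+4+11+4+13+8 = 54
HQ → F8 → U2 → U7 → G9 → Y4 → HQ: 14+4+11+9+13+5 = 56
HQ → F8 → U2 → G9 → Y4 → U7 → HQ: 14+4+6+13+4+1 = 42
HQ → F8 → U2 → G9 → U7 → Y4 → HQ: 14+4+6+9+4+5 = 42
HQ → F8 → U7 → Y4 → U2 → G9 → HQ: 14+15+4+9+6+8 = 56
HQ → F8 → U7 → Y4 → G9 → U2 → HQ: 14+15+4+13+6+10 = 62
… (46 more)
HQ → U7 → Y4 → F8 → U2 → G9 → HQ: 1+4+11+4+6+8 = 34  ← best
The minimum is 34.
One optimal route: HQ → U7 → Y4 → F8 → U2 → G9 → HQ (or its reverse).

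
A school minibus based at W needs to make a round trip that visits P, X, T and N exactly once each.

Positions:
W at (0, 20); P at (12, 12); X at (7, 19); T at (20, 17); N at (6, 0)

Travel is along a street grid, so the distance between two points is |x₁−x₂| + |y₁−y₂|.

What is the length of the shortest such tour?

With 4 stops there are 4!/2 = 12 distinct round trips (a route and its reverse cost the same).
W→P→X→T→N→W: 20+12+15+31+26 = 104
W→P→X→N→T→W: 20+12+20+31+23 = 106
W→P→T→X→N→W: 20+13+15+20+26 = 94
W→P→T→N→X→W: 20+13+31+20+8 = 92
W→P→N→X→T→W: 20+18+20+15+23 = 96
W→P→N→T→X→W: 20+18+31+15+8 = 92
W→X→P→T→N→W: 8+12+13+31+26 = 90
W→X→P→N→T→W: 8+12+18+31+23 = 92
W→X→T→P→N→W: 8+15+13+18+26 = 80
W→X→N→P→T→W: 8+20+18+13+23 = 82
W→T→P→X→N→W: 23+13+12+20+26 = 94
W→T→X→P→N→W: 23+15+12+18+26 = 94
The minimum is 80.
One optimal route: W → X → T → P → N → W (or its reverse).

Minimum total distance: 80.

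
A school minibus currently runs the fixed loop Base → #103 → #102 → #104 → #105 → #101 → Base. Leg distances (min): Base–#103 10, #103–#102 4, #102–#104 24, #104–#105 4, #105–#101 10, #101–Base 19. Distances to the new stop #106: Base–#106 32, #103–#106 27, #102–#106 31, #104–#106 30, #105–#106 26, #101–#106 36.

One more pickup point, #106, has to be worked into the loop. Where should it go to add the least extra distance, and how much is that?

Insertion cost between consecutive stops i–j is d(i,#106) + d(#106,j) − d(i,j):
  between Base and #103: 32 + 27 − 10 = 49
  between #103 and #102: 27 + 31 − 4 = 54
  between #102 and #104: 31 + 30 − 24 = 37
  between #104 and #105: 30 + 26 − 4 = 52
  between #105 and #101: 26 + 36 − 10 = 52
  between #101 and Base: 36 + 32 − 19 = 49
Cheapest insertion is between #102 and #104, adding 37.
New total = 71 + 37 = 108.

Minimum extra distance: 37 min, inserting #106 between #102 and #104.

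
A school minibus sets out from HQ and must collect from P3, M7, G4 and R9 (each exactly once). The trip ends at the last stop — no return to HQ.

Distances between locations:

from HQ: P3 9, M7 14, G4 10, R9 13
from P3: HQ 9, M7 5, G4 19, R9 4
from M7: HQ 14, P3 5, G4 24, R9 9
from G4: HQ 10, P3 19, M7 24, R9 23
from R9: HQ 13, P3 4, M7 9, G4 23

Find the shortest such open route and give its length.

There are 4! = 24 possible orderings.
HQ→P3→M7→G4→R9: 9+5+24+23 = 61
HQ→P3→M7→R9→G4: 9+5+9+23 = 46
HQ→P3→G4→M7→R9: 9+19+24+9 = 61
HQ→P3→G4→R9→M7: 9+19+23+9 = 60
HQ→P3→R9→M7→G4: 9+4+9+24 = 46
HQ→P3→R9→G4→M7: 9+4+23+24 = 60
HQ→M7→P3→G4→R9: 14+5+19+23 = 61
HQ→M7→P3→R9→G4: 14+5+4+23 = 46
HQ→M7→G4→P3→R9: 14+24+19+4 = 61
HQ→M7→G4→R9→P3: 14+24+23+4 = 65
HQ→M7→R9→P3→G4: 14+9+4+19 = 46
HQ→M7→R9→G4→P3: 14+9+23+19 = 65
HQ→G4→P3→M7→R9: 10+19+5+9 = 43
HQ→G4→P3→R9→M7: 10+19+4+9 = 42
… (10 more)
The minimum is 42.
One shortest path: HQ → G4 → P3 → R9 → M7.

Shortest open route: 42.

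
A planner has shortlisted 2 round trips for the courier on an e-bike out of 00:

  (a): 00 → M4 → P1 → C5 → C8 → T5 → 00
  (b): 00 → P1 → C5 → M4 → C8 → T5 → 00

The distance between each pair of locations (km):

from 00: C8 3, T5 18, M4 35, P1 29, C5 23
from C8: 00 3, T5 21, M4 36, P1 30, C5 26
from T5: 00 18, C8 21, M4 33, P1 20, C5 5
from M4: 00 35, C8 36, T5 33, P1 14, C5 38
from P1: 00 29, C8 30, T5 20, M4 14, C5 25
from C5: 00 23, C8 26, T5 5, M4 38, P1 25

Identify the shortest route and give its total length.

(a): 35 + 14 + 25 + 26 + 21 + 18 = 139
(b): 29 + 25 + 38 + 36 + 21 + 18 = 167

139 km — (a) is the shortest.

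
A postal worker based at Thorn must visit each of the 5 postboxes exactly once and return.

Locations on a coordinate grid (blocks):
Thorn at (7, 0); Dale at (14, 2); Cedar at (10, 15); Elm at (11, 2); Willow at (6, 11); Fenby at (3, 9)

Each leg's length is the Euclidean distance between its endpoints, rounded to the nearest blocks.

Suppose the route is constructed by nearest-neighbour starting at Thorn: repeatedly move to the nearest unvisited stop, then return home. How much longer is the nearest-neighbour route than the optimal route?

The nearest-neighbour route is 6 blocks longer than optimal.

Thorn: Elm=4, Dale=7, Fenby=10, Willow=11, Cedar=15 ⇒ Elm
Elm: Dale=3, Willow=10, Fenby=11, Cedar=13 ⇒ Dale
Dale: Willow=12, Fenby=13, Cedar=14 ⇒ Willow
Willow: Fenby=4, Cedar=6 ⇒ Fenby
Fenby: Cedar=9 ⇒ Cedar
NN route Thorn → Elm → Dale → Willow → Fenby → Cedar → Thorn costs 47.
Optimal: Thorn → Elm → Dale → Cedar → Willow → Fenby → Thorn costs 41 (by enumerating all 60 distinct tours).
Excess = 47 − 41 = 6.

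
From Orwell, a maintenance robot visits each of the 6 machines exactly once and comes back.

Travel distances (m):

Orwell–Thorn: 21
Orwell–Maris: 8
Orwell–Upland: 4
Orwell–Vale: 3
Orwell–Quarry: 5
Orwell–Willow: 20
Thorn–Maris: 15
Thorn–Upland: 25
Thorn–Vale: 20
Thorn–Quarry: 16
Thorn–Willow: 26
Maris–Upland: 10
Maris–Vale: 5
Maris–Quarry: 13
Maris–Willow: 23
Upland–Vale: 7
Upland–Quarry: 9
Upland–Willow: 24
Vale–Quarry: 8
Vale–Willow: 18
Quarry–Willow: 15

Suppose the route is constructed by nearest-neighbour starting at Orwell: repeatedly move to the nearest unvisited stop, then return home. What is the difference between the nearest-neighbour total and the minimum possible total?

The nearest-neighbour route is 12 m longer than optimal.

From Orwell: Vale=3, Upland=4, Quarry=5, Maris=8, Willow=20, Thorn=21 → choose Vale (3).
From Vale: Maris=5, Upland=7, Quarry=8, Willow=18, Thorn=20 → choose Maris (5).
From Maris: Upland=10, Quarry=13, Thorn=15, Willow=23 → choose Upland (10).
From Upland: Quarry=9, Willow=24, Thorn=25 → choose Quarry (9).
From Quarry: Willow=15, Thorn=16 → choose Willow (15).
From Willow: Thorn=26 → choose Thorn (26).
NN route Orwell → Vale → Maris → Upland → Quarry → Willow → Thorn → Orwell costs 89.
Optimal: Orwell → Upland → Vale → Maris → Thorn → Willow → Quarry → Orwell costs 77 (by enumerating all 360 distinct tours).
Excess = 89 − 77 = 12.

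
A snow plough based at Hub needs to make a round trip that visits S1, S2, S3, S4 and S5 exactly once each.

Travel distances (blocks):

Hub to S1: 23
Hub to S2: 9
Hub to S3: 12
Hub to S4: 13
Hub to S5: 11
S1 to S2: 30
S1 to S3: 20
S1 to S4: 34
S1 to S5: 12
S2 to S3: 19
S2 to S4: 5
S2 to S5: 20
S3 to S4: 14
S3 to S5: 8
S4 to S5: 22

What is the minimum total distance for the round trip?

Minimum total distance: 71 blocks.

With 5 stops there are 5!/2 = 60 distinct round trips (a route and its reverse cost the same).
Hub - S1 - S2 - S3 - S4 - S5 - Hub: 23+30+19+14+22+11 = 119
Hub - S1 - S2 - S3 - S5 - S4 - Hub: 23+30+19+8+22+13 = 115
Hub - S1 - S2 - S4 - S3 - S5 - Hub: 23+30+5+14+8+11 = 91
Hub - S1 - S2 - S4 - S5 - S3 - Hub: 23+30+5+22+8+12 = 100
Hub - S1 - S2 - S5 - S3 - S4 - Hub: 23+30+20+8+14+13 = 108
Hub - S1 - S2 - S5 - S4 - S3 - Hub: 23+30+20+22+14+12 = 121
Hub - S1 - S3 - S2 - S4 - S5 - Hub: 23+20+19+5+22+11 = 100
Hub - S1 - S3 - S2 - S5 - S4 - Hub: 23+20+19+20+22+13 = 117
Hub - S1 - S3 - S4 - S2 - S5 - Hub: 23+20+14+5+20+11 = 93
Hub - S1 - S3 - S4 - S5 - S2 - Hub: 23+20+14+22+20+9 = 108
Hub - S1 - S3 - S5 - S2 - S4 - Hub: 23+20+8+20+5+13 = 89
Hub - S1 - S3 - S5 - S4 - S2 - Hub: 23+20+8+22+5+9 = 87
Hub - S1 - S4 - S2 - S3 - S5 - Hub: 23+34+5+19+8+11 = 100
Hub - S1 - S4 - S2 - S5 - S3 - Hub: 23+34+5+20+8+12 = 102
… (46 more)
Hub - S1 - S5 - S3 - S4 - S2 - Hub: 23+12+8+14+5+9 = 71  ← best
The minimum is 71.
One optimal route: Hub → S1 → S5 → S3 → S4 → S2 → Hub (or its reverse).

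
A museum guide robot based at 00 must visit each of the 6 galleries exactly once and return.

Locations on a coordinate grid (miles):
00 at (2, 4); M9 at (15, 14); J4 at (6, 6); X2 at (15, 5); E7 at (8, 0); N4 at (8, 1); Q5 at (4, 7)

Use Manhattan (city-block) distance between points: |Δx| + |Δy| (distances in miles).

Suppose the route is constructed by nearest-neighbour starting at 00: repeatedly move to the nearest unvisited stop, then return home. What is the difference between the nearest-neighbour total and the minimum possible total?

00: Q5=5, J4=6, N4=9, E7=10, X2=14, M9=23 ⇒ Q5
Q5: J4=3, N4=10, E7=11, X2=13, M9=18 ⇒ J4
J4: N4=7, E7=8, X2=10, M9=17 ⇒ N4
N4: E7=1, X2=11, M9=20 ⇒ E7
E7: X2=12, M9=21 ⇒ X2
X2: M9=9 ⇒ M9
NN route 00 → Q5 → J4 → N4 → E7 → X2 → M9 → 00 costs 60.
Optimal: 00 → E7 → N4 → X2 → M9 → J4 → Q5 → 00 costs 56 (by enumerating all 360 distinct tours).
Excess = 60 − 56 = 4.

4 miles longer than the optimal tour.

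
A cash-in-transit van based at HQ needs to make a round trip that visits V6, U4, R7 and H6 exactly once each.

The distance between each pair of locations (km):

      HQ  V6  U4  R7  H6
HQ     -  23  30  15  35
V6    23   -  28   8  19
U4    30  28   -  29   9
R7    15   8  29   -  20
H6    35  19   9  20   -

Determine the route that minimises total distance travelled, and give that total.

With 4 stops there are 4!/2 = 12 distinct round trips (a route and its reverse cost the same).
HQ-V6-U4-R7-H6-HQ: 23+28+29+20+35 = 135
HQ-V6-U4-H6-R7-HQ: 23+28+9+20+15 = 95
HQ-V6-R7-U4-H6-HQ: 23+8+29+9+35 = 104
HQ-V6-R7-H6-U4-HQ: 23+8+20+9+30 = 90
HQ-V6-H6-U4-R7-HQ: 23+19+9+29+15 = 95
HQ-V6-H6-R7-U4-HQ: 23+19+20+29+30 = 121
HQ-U4-V6-R7-H6-HQ: 30+28+8+20+35 = 121
HQ-U4-V6-H6-R7-HQ: 30+28+19+20+15 = 112
HQ-U4-R7-V6-H6-HQ: 30+29+8+19+35 = 121
HQ-U4-H6-V6-R7-HQ: 30+9+19+8+15 = 81
HQ-R7-V6-U4-H6-HQ: 15+8+28+9+35 = 95
HQ-R7-U4-V6-H6-HQ: 15+29+28+19+35 = 126
The minimum is 81.
One optimal route: HQ → U4 → H6 → V6 → R7 → HQ (or its reverse).

Minimum total distance: 81 km.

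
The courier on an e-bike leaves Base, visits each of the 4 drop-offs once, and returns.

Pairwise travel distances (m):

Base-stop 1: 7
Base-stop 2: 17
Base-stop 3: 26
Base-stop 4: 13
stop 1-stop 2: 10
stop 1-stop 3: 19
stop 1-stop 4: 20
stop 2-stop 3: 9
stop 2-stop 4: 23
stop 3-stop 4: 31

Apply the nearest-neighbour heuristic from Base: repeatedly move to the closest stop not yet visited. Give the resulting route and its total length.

Base → [stop 1:7 / stop 4:13 / stop 2:17 / stop 3:26] → stop 1 (7)
stop 1 → [stop 2:10 / stop 3:19 / stop 4:20] → stop 2 (10)
stop 2 → [stop 3:9 / stop 4:23] → stop 3 (9)
stop 3 → [stop 4:31] → stop 4 (31)
Return stop 4→Base: 13.
Total = 7 + 10 + 9 + 31 + 13 = 70.

Total distance 70 m via the nearest-neighbour route Base → stop 1 → stop 2 → stop 3 → stop 4 → Base.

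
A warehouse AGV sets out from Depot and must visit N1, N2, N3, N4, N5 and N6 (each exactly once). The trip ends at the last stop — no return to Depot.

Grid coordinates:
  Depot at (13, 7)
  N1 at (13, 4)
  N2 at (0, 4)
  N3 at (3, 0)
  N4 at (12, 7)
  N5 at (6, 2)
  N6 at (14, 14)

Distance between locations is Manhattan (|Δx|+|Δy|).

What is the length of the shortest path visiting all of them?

There are 6! = 720 possible orderings.
Depot - N1 - N2 - N3 - N4 - N5 - N6: 3+13+7+16+11+20 = 70
Depot - N1 - N2 - N3 - N4 - N6 - N5: 3+13+7+16+9+20 = 68
Depot - N1 - N2 - N3 - N5 - N4 - N6: 3+13+7+5+11+9 = 48
Depot - N1 - N2 - N3 - N5 - N6 - N4: 3+13+7+5+20+9 = 57
Depot - N1 - N2 - N3 - N6 - N4 - N5: 3+13+7+25+9+11 = 68
Depot - N1 - N2 - N3 - N6 - N5 - N4: 3+13+7+25+20+11 = 79
Depot - N1 - N2 - N4 - N3 - N5 - N6: 3+13+15+16+5+20 = 72
Depot - N1 - N2 - N4 - N3 - N6 - N5: 3+13+15+16+25+20 = 92
… (712 more)
Depot - N4 - N6 - N1 - N5 - N3 - N2: 1+9+11+9+5+7 = 42  ← best
The minimum is 42.
One shortest path: Depot → N4 → N6 → N1 → N5 → N3 → N2.

Minimum one-way distance = 42.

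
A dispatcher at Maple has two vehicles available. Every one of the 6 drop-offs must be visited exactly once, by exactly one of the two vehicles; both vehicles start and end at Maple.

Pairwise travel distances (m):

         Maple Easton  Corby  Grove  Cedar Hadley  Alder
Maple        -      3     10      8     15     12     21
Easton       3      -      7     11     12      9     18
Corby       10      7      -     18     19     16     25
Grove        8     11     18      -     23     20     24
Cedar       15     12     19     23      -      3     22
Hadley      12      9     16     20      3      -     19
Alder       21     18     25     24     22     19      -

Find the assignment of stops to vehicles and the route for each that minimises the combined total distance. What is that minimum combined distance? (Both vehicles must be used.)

Check every non-empty split of the stops between the two vehicles; for each half take its own optimal tour:
  {Easton} + {Corby, Grove, Cedar, Hadley, Alder}: 6 + 83 = 89
  {Corby} + {Easton, Grove, Cedar, Hadley, Alder}: 20 + 69 = 89
  {Easton, Corby} + {Grove, Cedar, Hadley, Alder}: 20 + 69 = 89
  {Grove} + {Easton, Corby, Cedar, Hadley, Alder}: 16 + 72 = 88
  {Easton, Grove} + {Corby, Cedar, Hadley, Alder}: 22 + 72 = 94
  {Corby, Grove} + {Easton, Cedar, Hadley, Alder}: 36 + 58 = 94
  … (31 splits in total)
Best: vehicle 1 Maple → Grove → Maple = 16; vehicle 2 Maple → Easton → Corby → Cedar → Hadley → Alder → Maple = 72; combined 88.

Minimum combined distance: 88 m.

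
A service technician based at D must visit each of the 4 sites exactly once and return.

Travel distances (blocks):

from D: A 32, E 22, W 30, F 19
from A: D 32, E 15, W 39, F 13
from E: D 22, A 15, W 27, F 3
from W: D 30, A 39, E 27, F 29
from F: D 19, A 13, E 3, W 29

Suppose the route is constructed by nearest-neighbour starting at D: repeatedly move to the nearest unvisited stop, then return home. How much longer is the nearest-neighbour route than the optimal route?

2 blocks longer than the optimal tour.

D: F=19, E=22, W=30, A=32 ⇒ F
F: E=3, A=13, W=29 ⇒ E
E: A=15, W=27 ⇒ A
A: W=39 ⇒ W
NN route D → F → E → A → W → D costs 106.
Optimal: D → W → E → A → F → D costs 104 (by enumerating all 12 distinct tours).
Excess = 106 − 104 = 2.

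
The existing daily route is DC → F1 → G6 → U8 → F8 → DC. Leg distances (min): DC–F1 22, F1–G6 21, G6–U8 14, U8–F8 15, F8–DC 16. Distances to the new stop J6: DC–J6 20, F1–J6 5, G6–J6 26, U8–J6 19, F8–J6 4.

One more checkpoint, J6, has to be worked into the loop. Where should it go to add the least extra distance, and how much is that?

Insertion cost between consecutive stops i–j is d(i,J6) + d(J6,j) − d(i,j):
  between DC and F1: 20 + 5 − 22 = 3
  between F1 and G6: 5 + 26 − 21 = 10
  between G6 and U8: 26 + 19 − 14 = 31
  between U8 and F8: 19 + 4 − 15 = 8
  between F8 and DC: 4 + 20 − 16 = 8
Cheapest insertion is between DC and F1, adding 3.
New total = 88 + 3 = 91.

Minimum extra distance: 3 min, inserting J6 between DC and F1.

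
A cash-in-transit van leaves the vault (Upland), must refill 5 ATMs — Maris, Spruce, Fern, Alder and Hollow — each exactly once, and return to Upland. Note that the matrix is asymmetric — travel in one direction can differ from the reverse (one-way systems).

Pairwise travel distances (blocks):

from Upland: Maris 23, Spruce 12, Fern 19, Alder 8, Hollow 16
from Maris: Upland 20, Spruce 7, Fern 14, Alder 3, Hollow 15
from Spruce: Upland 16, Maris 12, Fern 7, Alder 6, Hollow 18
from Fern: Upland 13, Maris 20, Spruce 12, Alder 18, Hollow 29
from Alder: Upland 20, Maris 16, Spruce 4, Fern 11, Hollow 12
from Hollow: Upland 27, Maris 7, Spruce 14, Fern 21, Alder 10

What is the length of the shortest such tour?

Upland-Maris-Spruce-Fern-Alder-Hollow-Upland: 23+7+7+18+12+27 = 94
Upland-Maris-Spruce-Fern-Hollow-Alder-Upland: 23+7+7+29+10+20 = 96
Upland-Maris-Spruce-Alder-Fern-Hollow-Upland: 23+7+6+11+29+27 = 103
Upland-Maris-Spruce-Alder-Hollow-Fern-Upland: 23+7+6+12+21+13 = 82
Upland-Maris-Spruce-Hollow-Fern-Alder-Upland: 23+7+18+21+18+20 = 107
Upland-Maris-Spruce-Hollow-Alder-Fern-Upland: 23+7+18+10+11+13 = 82
Upland-Maris-Fern-Spruce-Alder-Hollow-Upland: 23+14+12+6+12+27 = 94
Upland-Maris-Fern-Spruce-Hollow-Alder-Upland: 23+14+12+18+10+20 = 97
Upland-Maris-Fern-Alder-Spruce-Hollow-Upland: 23+14+18+4+18+27 = 104
Upland-Maris-Fern-Alder-Hollow-Spruce-Upland: 23+14+18+12+14+16 = 97
Upland-Maris-Fern-Hollow-Spruce-Alder-Upland: 23+14+29+14+6+20 = 106
Upland-Maris-Fern-Hollow-Alder-Spruce-Upland: 23+14+29+10+4+16 = 96
Upland-Maris-Alder-Spruce-Fern-Hollow-Upland: 23+3+4+7+29+27 = 93
Upland-Maris-Alder-Spruce-Hollow-Fern-Upland: 23+3+4+18+21+13 = 82
… (106 more)
Upland-Hollow-Maris-Alder-Spruce-Fern-Upland: 16+7+3+4+7+13 = 50  ← best
The minimum is 50.
One optimal route: Upland → Hollow → Maris → Alder → Spruce → Fern → Upland.

Minimum total distance: 50 blocks.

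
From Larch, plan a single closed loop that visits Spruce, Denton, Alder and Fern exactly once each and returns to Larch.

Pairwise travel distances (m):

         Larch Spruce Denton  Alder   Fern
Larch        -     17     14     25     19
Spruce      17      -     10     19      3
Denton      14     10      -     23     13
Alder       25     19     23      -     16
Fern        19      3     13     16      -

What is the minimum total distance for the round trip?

With 4 stops there are 4!/2 = 12 distinct round trips (a route and its reverse cost the same).
Larch→Spruce→Denton→Alder→Fern→Larch: 17+10+23+16+19 = 85
Larch→Spruce→Denton→Fern→Alder→Larch: 17+10+13+16+25 = 81
Larch→Spruce→Alder→Denton→Fern→Larch: 17+19+23+13+19 = 91
Larch→Spruce→Alder→Fern→Denton→Larch: 17+19+16+13+14 = 79
Larch→Spruce→Fern→Denton→Alder→Larch: 17+3+13+23+25 = 81
Larch→Spruce→Fern→Alder→Denton→Larch: 17+3+16+23+14 = 73
Larch→Denton→Spruce→Alder→Fern→Larch: 14+10+19+16+19 = 78
Larch→Denton→Spruce→Fern→Alder→Larch: 14+10+3+16+25 = 68
Larch→Denton→Alder→Spruce→Fern→Larch: 14+23+19+3+19 = 78
Larch→Denton→Fern→Spruce→Alder→Larch: 14+13+3+19+25 = 74
Larch→Alder→Spruce→Denton→Fern→Larch: 25+19+10+13+19 = 86
Larch→Alder→Denton→Spruce→Fern→Larch: 25+23+10+3+19 = 80
The minimum is 68.
One optimal route: Larch → Denton → Spruce → Fern → Alder → Larch (or its reverse).

68 m — the shortest possible round trip.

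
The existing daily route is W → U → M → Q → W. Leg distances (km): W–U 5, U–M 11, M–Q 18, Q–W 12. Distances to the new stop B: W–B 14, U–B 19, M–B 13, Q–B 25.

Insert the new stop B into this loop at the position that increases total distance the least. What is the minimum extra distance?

+20 km — insert B between M and Q.

Insertion cost between consecutive stops i–j is d(i,B) + d(B,j) − d(i,j):
  between W and U: 14 + 19 − 5 = 28
  between U and M: 19 + 13 − 11 = 21
  between M and Q: 13 + 25 − 18 = 20
  between Q and W: 25 + 14 − 12 = 27
Cheapest insertion is between M and Q, adding 20.
New total = 46 + 20 = 66.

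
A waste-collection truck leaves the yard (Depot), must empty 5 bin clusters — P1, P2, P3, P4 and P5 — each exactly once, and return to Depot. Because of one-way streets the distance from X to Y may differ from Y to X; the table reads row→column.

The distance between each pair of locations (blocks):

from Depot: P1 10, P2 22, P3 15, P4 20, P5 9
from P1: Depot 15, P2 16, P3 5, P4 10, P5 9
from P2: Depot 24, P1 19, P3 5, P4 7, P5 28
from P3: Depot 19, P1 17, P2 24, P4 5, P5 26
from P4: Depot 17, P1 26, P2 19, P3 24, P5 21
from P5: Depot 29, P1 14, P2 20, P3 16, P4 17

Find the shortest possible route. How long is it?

Shortest round trip = 66 blocks.

Depot - P1 - P2 - P3 - P4 - P5 - Depot: 10+16+5+5+21+29 = 86
Depot - P1 - P2 - P3 - P5 - P4 - Depot: 10+16+5+26+17+17 = 91
Depot - P1 - P2 - P4 - P3 - P5 - Depot: 10+16+7+24+26+29 = 112
Depot - P1 - P2 - P4 - P5 - P3 - Depot: 10+16+7+21+16+19 = 89
Depot - P1 - P2 - P5 - P3 - P4 - Depot: 10+16+28+16+5+17 = 92
Depot - P1 - P2 - P5 - P4 - P3 - Depot: 10+16+28+17+24+19 = 114
Depot - P1 - P3 - P2 - P4 - P5 - Depot: 10+5+24+7+21+29 = 96
Depot - P1 - P3 - P2 - P5 - P4 - Depot: 10+5+24+28+17+17 = 101
Depot - P1 - P3 - P4 - P2 - P5 - Depot: 10+5+5+19+28+29 = 96
Depot - P1 - P3 - P4 - P5 - P2 - Depot: 10+5+5+21+20+24 = 85
Depot - P1 - P3 - P5 - P2 - P4 - Depot: 10+5+26+20+7+17 = 85
Depot - P1 - P3 - P5 - P4 - P2 - Depot: 10+5+26+17+19+24 = 101
Depot - P1 - P4 - P2 - P3 - P5 - Depot: 10+10+19+5+26+29 = 99
Depot - P1 - P4 - P2 - P5 - P3 - Depot: 10+10+19+28+16+19 = 102
… (106 more)
Depot - P1 - P5 - P2 - P3 - P4 - Depot: 10+9+20+5+5+17 = 66  ← best
The minimum is 66.
One optimal route: Depot → P1 → P5 → P2 → P3 → P4 → Depot.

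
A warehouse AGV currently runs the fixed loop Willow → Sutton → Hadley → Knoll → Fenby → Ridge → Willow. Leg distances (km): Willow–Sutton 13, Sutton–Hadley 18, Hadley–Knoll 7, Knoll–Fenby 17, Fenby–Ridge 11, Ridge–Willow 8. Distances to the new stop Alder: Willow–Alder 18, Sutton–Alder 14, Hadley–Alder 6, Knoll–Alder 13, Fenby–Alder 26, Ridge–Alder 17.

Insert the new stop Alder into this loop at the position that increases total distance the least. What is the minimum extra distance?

Insertion cost between consecutive stops i–j is d(i,Alder) + d(Alder,j) − d(i,j):
  between Willow and Sutton: 18 + 14 − 13 = 19
  between Sutton and Hadley: 14 + 6 − 18 = 2
  between Hadley and Knoll: 6 + 13 − 7 = 12
  between Knoll and Fenby: 13 + 26 − 17 = 22
  between Fenby and Ridge: 26 + 17 − 11 = 32
  between Ridge and Willow: 17 + 18 − 8 = 27
Cheapest insertion is between Sutton and Hadley, adding 2.
New total = 74 + 2 = 76.

Adding 2 km by placing Alder on the Sutton–Hadley leg.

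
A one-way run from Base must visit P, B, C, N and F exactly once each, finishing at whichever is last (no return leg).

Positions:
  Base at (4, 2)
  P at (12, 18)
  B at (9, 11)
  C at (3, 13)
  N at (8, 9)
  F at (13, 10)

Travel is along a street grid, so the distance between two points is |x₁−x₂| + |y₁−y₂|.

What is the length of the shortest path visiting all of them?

Shortest open route: 38.

There are 5! = 120 possible orderings.
Base - P - B - C - N - F: 24+10+8+9+6 = 57
Base - P - B - C - F - N: 24+10+8+13+6 = 61
Base - P - B - N - C - F: 24+10+3+9+13 = 59
Base - P - B - N - F - C: 24+10+3+6+13 = 56
Base - P - B - F - C - N: 24+10+5+13+9 = 61
Base - P - B - F - N - C: 24+10+5+6+9 = 54
Base - P - C - B - N - F: 24+14+8+3+6 = 55
Base - P - C - B - F - N: 24+14+8+5+6 = 57
Base - P - C - N - B - F: 24+14+9+3+5 = 55
Base - P - C - N - F - B: 24+14+9+6+5 = 58
Base - P - C - F - B - N: 24+14+13+5+3 = 59
Base - P - C - F - N - B: 24+14+13+6+3 = 60
Base - P - N - B - C - F: 24+13+3+8+13 = 61
Base - P - N - B - F - C: 24+13+3+5+13 = 58
… (106 more)
Base - C - B - N - F - P: 12+8+3+6+9 = 38  ← best
The minimum is 38.
One shortest path: Base → C → B → N → F → P.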